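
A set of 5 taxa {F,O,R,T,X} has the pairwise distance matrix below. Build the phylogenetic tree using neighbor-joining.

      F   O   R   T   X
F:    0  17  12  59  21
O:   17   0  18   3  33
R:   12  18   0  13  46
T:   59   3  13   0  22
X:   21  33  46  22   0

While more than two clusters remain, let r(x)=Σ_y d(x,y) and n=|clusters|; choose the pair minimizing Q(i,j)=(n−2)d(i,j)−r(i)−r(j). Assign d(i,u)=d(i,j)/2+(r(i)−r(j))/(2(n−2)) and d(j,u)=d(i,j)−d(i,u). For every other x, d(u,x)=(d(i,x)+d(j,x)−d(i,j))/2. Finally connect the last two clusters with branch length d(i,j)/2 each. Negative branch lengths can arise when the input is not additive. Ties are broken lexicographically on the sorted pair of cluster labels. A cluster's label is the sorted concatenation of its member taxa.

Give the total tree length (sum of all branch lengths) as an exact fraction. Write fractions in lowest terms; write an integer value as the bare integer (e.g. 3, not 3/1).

405/8

1. join F+X (d=21, Q=-168) ⇒ FX; edges |F|=25/3, |X|=38/3
  updated: d(FX,O)=29/2, d(FX,R)=37/2, d(FX,T)=30
2. join FX+R (d=37/2, Q=-151/2) ⇒ FRX; edges |FX|=101/8, |R|=47/8
  updated: d(FRX,O)=7, d(FRX,T)=49/4
3. join FRX+O (d=7, Q=-89/4) ⇒ FORX; edges |FRX|=65/8, |O|=-9/8
  updated: d(FORX,T)=33/8
4. join FORX+T (d=33/8) ⇒ FORTX; edges |FORX|=33/16, |T|=33/16
final tree: ((((F:25/3,X:38/3):101/8,R:47/8):65/8,O:-9/8):33/16,T:33/16)
total length: 405/8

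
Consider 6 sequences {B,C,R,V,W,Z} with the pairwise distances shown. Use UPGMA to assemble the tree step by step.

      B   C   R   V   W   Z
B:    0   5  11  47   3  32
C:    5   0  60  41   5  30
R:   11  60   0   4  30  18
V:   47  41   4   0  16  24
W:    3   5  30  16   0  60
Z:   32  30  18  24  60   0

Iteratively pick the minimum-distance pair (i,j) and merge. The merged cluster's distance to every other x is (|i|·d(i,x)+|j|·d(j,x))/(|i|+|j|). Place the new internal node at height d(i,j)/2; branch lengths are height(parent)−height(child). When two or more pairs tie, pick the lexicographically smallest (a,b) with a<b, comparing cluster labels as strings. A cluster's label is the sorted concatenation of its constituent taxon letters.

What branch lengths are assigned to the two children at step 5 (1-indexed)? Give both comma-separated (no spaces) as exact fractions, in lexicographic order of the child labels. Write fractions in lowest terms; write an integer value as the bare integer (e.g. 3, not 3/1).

47/3,23/3

iteration 1: select B,W (d=3); attach at lengths (3/2, 3/2); label the merged cluster BW
  updated: d(BW,C)=5, d(BW,R)=41/2, d(BW,V)=63/2, d(BW,Z)=46
iteration 2: select R,V (d=4); attach at lengths (2, 2); label the merged cluster RV
  updated: d(BW,RV)=26, d(C,RV)=101/2, d(RV,Z)=21
iteration 3: select BW,C (d=5); attach at lengths (1, 5/2); label the merged cluster BCW
  updated: d(BCW,RV)=205/6, d(BCW,Z)=122/3
iteration 4: select RV,Z (d=21); attach at lengths (17/2, 21/2); label the merged cluster RVZ
  updated: d(BCW,RVZ)=109/3
iteration 5: select BCW,RVZ (d=109/3); attach at lengths (47/3, 23/3); label the merged cluster BCRVWZ
final tree: (((B:3/2,W:3/2):1,C:5/2):47/3,((R:2,V:2):17/2,Z:21/2):23/3)
total length: 317/6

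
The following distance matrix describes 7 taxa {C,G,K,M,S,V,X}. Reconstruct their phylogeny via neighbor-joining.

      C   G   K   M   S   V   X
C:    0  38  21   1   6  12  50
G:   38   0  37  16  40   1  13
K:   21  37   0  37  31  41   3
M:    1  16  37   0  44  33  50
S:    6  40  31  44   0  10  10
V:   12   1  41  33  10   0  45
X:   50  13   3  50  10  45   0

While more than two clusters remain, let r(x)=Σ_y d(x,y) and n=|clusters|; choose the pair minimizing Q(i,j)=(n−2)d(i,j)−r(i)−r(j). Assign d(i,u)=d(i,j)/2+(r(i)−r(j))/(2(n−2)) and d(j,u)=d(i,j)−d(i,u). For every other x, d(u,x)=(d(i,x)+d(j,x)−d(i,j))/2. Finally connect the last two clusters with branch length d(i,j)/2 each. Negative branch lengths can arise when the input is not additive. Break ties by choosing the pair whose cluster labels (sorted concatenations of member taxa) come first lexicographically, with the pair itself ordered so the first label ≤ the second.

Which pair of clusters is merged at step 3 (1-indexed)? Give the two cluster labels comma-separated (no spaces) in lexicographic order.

step 1: merge (K,X) at d=3, Q=-326; branch lengths K→7/5, X→8/5; new cluster KX
  updated: d(C,KX)=34, d(G,KX)=47/2, d(KX,M)=42, d(KX,S)=19, d(KX,V)=83/2
step 2: merge (C,M) at d=1, Q=-223; branch lengths C→-41/8, M→49/8; new cluster CM
  updated: d(CM,G)=53/2, d(CM,KX)=75/2, d(CM,S)=49/2, d(CM,V)=22
step 3: merge (G,V) at d=1, Q=-325/2; branch lengths G→13/4, V→-9/4; new cluster GV
  updated: d(CM,GV)=95/4, d(GV,KX)=32, d(GV,S)=49/2
step 4: merge (CM,GV) at d=95/4, Q=-237/2; branch lengths CM→53/4, GV→21/2; new cluster CGMV
  updated: d(CGMV,KX)=183/8, d(CGMV,S)=101/8
step 5: merge (CGMV,KX) at d=183/8, Q=-109/2; branch lengths CGMV→33/4, KX→117/8; new cluster CGKMVX
  updated: d(CGKMVX,S)=35/8
step 6: merge (CGKMVX,S) at d=35/8; branch lengths CGKMVX→35/16, S→35/16; new cluster CGKMSVX
final tree: ((((C:-41/8,M:49/8):53/4,(G:13/4,V:-9/4):21/2):33/4,(K:7/5,X:8/5):117/8):35/16,S:35/16)
total length: 56

G,V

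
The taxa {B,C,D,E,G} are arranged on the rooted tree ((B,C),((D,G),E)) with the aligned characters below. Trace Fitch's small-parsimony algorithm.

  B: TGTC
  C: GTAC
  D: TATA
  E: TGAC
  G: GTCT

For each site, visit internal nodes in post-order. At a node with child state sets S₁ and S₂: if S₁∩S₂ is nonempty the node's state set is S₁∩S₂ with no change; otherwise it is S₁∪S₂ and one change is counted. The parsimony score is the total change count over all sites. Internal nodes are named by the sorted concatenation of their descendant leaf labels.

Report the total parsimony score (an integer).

[col 0] BC: children B:{T}, C:{G} ∪→ {G,T}; cost 1
[col 0] DG: children D:{T}, G:{G} ∪→ {G,T}; cost 1
[col 0] DEG: children DG:{G,T}, E:{T} ∩→ {T}; cost 0
[col 0] BCDEG: children BC:{G,T}, DEG:{T} ∩→ {T}; cost 0
[col 1] BC: children B:{G}, C:{T} ∪→ {G,T}; cost 1
[col 1] DG: children D:{A}, G:{T} ∪→ {A,T}; cost 1
[col 1] DEG: children DG:{A,T}, E:{G} ∪→ {A,G,T}; cost 1
[col 1] BCDEG: children BC:{G,T}, DEG:{A,G,T} ∩→ {G,T}; cost 0
[col 2] BC: children B:{T}, C:{A} ∪→ {A,T}; cost 1
[col 2] DG: children D:{T}, G:{C} ∪→ {C,T}; cost 1
[col 2] DEG: children DG:{C,T}, E:{A} ∪→ {A,C,T}; cost 1
[col 2] BCDEG: children BC:{A,T}, DEG:{A,C,T} ∩→ {A,T}; cost 0
[col 3] BC: children B:{C}, C:{C} ∩→ {C}; cost 0
[col 3] DG: children D:{A}, G:{T} ∪→ {A,T}; cost 1
[col 3] DEG: children DG:{A,T}, E:{C} ∪→ {A,C,T}; cost 1
[col 3] BCDEG: children BC:{C}, DEG:{A,C,T} ∩→ {C}; cost 0
per-site changes: [2, 3, 3, 2]; total = 10

10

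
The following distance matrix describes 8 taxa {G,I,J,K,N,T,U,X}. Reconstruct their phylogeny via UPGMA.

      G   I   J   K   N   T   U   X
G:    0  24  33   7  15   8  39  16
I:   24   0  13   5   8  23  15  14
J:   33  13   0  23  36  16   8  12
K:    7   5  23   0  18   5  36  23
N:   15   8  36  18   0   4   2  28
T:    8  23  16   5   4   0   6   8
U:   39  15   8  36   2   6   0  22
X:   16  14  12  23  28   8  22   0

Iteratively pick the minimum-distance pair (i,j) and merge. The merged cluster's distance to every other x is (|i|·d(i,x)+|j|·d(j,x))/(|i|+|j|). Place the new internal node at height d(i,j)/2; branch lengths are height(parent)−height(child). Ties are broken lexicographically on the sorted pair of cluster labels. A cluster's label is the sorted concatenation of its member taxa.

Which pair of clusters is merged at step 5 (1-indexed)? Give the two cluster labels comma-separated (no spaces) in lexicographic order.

G,IK

iteration 1: select N,U (d=2); attach at lengths (1, 1); label the merged cluster NU
  updated: d(G,NU)=27, d(I,NU)=23/2, d(J,NU)=22, d(K,NU)=27, d(NU,T)=5, d(NU,X)=25
iteration 2: select I,K (d=5); attach at lengths (5/2, 5/2); label the merged cluster IK
  updated: d(G,IK)=31/2, d(IK,J)=18, d(IK,NU)=77/4, d(IK,T)=14, d(IK,X)=37/2
iteration 3: select NU,T (d=5); attach at lengths (3/2, 5/2); label the merged cluster NTU
  updated: d(G,NTU)=62/3, d(IK,NTU)=35/2, d(J,NTU)=20, d(NTU,X)=58/3
iteration 4: select J,X (d=12); attach at lengths (6, 6); label the merged cluster JX
  updated: d(G,JX)=49/2, d(IK,JX)=73/4, d(JX,NTU)=59/3
iteration 5: select G,IK (d=31/2); attach at lengths (31/4, 21/4); label the merged cluster GIK
  updated: d(GIK,JX)=61/3, d(GIK,NTU)=167/9
iteration 6: select GIK,NTU (d=167/9); attach at lengths (55/36, 61/9); label the merged cluster GIKNTU
  updated: d(GIKNTU,JX)=20
iteration 7: select GIKNTU,JX (d=20); attach at lengths (13/18, 4); label the merged cluster GIJKNTUX
final tree: (((G:31/4,(I:5/2,K:5/2):21/4):55/36,((N:1,U:1):3/2,T:5/2):61/9):13/18,(J:6,X:6):4)
total length: 1765/36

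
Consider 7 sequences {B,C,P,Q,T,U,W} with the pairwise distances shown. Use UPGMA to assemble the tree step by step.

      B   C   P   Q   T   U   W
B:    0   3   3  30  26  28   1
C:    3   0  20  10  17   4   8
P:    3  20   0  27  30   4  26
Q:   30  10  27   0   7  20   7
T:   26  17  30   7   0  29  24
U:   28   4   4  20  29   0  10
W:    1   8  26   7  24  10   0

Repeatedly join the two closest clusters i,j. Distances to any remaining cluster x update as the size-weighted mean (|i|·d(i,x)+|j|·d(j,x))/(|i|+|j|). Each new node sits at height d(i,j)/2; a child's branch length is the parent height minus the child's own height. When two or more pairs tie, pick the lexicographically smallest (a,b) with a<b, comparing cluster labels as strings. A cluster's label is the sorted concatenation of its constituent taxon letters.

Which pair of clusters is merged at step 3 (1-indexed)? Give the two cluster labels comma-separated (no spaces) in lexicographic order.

Q,T

iteration 1: select B,W (d=1); attach at lengths (1/2, 1/2); label the merged cluster BW
  updated: d(BW,C)=11/2, d(BW,P)=29/2, d(BW,Q)=37/2, d(BW,T)=25, d(BW,U)=19
iteration 2: select C,U (d=4); attach at lengths (2, 2); label the merged cluster CU
  updated: d(BW,CU)=49/4, d(CU,P)=12, d(CU,Q)=15, d(CU,T)=23
iteration 3: select Q,T (d=7); attach at lengths (7/2, 7/2); label the merged cluster QT
  updated: d(BW,QT)=87/4, d(CU,QT)=19, d(P,QT)=57/2
iteration 4: select CU,P (d=12); attach at lengths (4, 6); label the merged cluster CPU
  updated: d(BW,CPU)=13, d(CPU,QT)=133/6
iteration 5: select BW,CPU (d=13); attach at lengths (6, 1/2); label the merged cluster BCPUW
  updated: d(BCPUW,QT)=22
iteration 6: select BCPUW,QT (d=22); attach at lengths (9/2, 15/2); label the merged cluster BCPQTUW
final tree: (((B:1/2,W:1/2):6,((C:2,U:2):4,P:6):1/2):9/2,(Q:7/2,T:7/2):15/2)
total length: 81/2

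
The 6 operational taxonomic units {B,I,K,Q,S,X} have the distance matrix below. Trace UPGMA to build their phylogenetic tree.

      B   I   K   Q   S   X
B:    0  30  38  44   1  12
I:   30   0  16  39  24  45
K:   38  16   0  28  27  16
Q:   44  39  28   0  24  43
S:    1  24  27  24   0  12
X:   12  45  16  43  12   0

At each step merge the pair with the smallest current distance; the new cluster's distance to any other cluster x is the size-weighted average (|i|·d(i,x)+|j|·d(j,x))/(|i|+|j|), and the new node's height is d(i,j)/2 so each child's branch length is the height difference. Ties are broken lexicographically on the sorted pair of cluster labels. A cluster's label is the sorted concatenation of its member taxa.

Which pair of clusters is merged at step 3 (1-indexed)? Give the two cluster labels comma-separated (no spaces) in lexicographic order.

1. join B+S (d=1) ⇒ BS; edges |B|=1/2, |S|=1/2
  updated: d(BS,I)=27, d(BS,K)=65/2, d(BS,Q)=34, d(BS,X)=12
2. join BS+X (d=12) ⇒ BSX; edges |BS|=11/2, |X|=6
  updated: d(BSX,I)=33, d(BSX,K)=27, d(BSX,Q)=37
3. join I+K (d=16) ⇒ IK; edges |I|=8, |K|=8
  updated: d(BSX,IK)=30, d(IK,Q)=67/2
4. join BSX+IK (d=30) ⇒ BIKSX; edges |BSX|=9, |IK|=7
  updated: d(BIKSX,Q)=178/5
5. join BIKSX+Q (d=178/5) ⇒ BIKQSX; edges |BIKSX|=14/5, |Q|=89/5
final tree: ((((B:1/2,S:1/2):11/2,X:6):9,(I:8,K:8):7):14/5,Q:89/5)
total length: 651/10

I,K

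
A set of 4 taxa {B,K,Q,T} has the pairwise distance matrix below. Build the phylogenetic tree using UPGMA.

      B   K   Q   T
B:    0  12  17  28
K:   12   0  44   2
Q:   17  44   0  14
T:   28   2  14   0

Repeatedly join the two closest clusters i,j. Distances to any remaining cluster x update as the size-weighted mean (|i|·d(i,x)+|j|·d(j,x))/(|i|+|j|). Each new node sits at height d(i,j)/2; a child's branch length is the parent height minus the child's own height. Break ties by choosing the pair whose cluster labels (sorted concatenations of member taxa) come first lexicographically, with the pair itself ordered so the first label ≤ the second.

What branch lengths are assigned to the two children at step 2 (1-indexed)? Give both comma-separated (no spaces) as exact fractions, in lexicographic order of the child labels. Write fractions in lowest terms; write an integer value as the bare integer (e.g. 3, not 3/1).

1. join K+T (d=2) ⇒ KT; edges |K|=1, |T|=1
  updated: d(B,KT)=20, d(KT,Q)=29
2. join B+Q (d=17) ⇒ BQ; edges |B|=17/2, |Q|=17/2
  updated: d(BQ,KT)=49/2
3. join BQ+KT (d=49/2) ⇒ BKQT; edges |BQ|=15/4, |KT|=45/4
final tree: ((B:17/2,Q:17/2):15/4,(K:1,T:1):45/4)
total length: 34

17/2,17/2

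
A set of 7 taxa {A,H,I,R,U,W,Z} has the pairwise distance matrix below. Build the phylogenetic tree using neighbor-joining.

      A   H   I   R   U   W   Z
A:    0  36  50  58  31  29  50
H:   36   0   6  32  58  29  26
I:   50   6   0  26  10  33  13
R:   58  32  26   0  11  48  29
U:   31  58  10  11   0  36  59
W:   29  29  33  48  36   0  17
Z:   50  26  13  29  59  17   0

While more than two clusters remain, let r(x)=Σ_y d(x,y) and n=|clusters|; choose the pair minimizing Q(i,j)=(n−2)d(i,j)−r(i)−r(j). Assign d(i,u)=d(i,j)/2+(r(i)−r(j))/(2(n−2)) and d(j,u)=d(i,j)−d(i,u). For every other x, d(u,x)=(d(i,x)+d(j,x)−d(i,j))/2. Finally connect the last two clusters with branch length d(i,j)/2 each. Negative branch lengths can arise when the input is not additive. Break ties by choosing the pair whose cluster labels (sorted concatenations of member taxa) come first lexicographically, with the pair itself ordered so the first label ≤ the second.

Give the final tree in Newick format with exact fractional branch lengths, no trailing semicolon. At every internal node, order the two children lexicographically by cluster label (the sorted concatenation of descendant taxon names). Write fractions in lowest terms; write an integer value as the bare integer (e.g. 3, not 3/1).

1. join R+U (d=11, Q=-354) ⇒ RU; edges |R|=27/5, |U|=28/5
  updated: d(A,RU)=39, d(H,RU)=79/2, d(I,RU)=25/2, d(RU,W)=73/2, d(RU,Z)=77/2
2. join A+W (d=29, Q=-465/2) ⇒ AW; edges |A|=351/16, |W|=113/16
  updated: d(AW,H)=18, d(AW,I)=27, d(AW,RU)=93/4, d(AW,Z)=19
3. join I+RU (d=25/2, Q=-539/4) ⇒ IRU; edges |I|=-71/24, |RU|=371/24
  updated: d(AW,IRU)=151/8, d(H,IRU)=33/2, d(IRU,Z)=39/2
4. join AW+Z (d=19, Q=-659/8) ⇒ AWZ; edges |AW|=235/32, |Z|=373/32
  updated: d(AWZ,H)=25/2, d(AWZ,IRU)=155/16
5. join AWZ+H (d=25/2, Q=-619/16) ⇒ AHWZ; edges |AWZ|=91/32, |H|=309/32
  updated: d(AHWZ,IRU)=219/32
6. join AHWZ+IRU (d=219/32) ⇒ AHIRUWZ; edges |AHWZ|=219/64, |IRU|=219/64
final tree: ((((A:351/16,W:113/16):235/32,Z:373/32):91/32,H:309/32):219/64,(I:-71/24,(R:27/5,U:28/5):371/24):219/64)
total length: 2907/32

((((A:351/16,W:113/16):235/32,Z:373/32):91/32,H:309/32):219/64,(I:-71/24,(R:27/5,U:28/5):371/24):219/64)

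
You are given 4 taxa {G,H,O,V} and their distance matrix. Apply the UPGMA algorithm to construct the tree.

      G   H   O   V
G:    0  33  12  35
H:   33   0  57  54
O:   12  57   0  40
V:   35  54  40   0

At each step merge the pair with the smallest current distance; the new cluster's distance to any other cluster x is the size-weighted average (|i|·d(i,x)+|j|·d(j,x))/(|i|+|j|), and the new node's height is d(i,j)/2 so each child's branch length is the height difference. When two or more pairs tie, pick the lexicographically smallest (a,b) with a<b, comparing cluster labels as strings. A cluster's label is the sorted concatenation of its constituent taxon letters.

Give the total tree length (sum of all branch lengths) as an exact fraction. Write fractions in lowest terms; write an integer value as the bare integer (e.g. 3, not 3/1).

291/4

step 1: merge (G,O) at d=12; branch lengths G→6, O→6; new cluster GO
  updated: d(GO,H)=45, d(GO,V)=75/2
step 2: merge (GO,V) at d=75/2; branch lengths GO→51/4, V→75/4; new cluster GOV
  updated: d(GOV,H)=48
step 3: merge (GOV,H) at d=48; branch lengths GOV→21/4, H→24; new cluster GHOV
final tree: (((G:6,O:6):51/4,V:75/4):21/4,H:24)
total length: 291/4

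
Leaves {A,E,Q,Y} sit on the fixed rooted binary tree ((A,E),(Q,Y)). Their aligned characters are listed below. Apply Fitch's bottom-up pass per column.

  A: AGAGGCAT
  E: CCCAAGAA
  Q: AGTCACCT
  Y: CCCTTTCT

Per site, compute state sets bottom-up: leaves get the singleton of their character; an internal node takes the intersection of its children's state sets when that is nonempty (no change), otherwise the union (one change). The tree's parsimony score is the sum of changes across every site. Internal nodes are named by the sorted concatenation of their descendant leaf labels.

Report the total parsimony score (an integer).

15

AE@0: {A} ∪ {C} = {A,C} (union, +1)
QY@0: {A} ∪ {C} = {A,C} (union, +1)
AEQY@0: {A,C} ∩ {A,C} = {A,C} (intersection, +0)
AE@1: {G} ∪ {C} = {C,G} (union, +1)
QY@1: {G} ∪ {C} = {C,G} (union, +1)
AEQY@1: {C,G} ∩ {C,G} = {C,G} (intersection, +0)
AE@2: {A} ∪ {C} = {A,C} (union, +1)
QY@2: {T} ∪ {C} = {C,T} (union, +1)
AEQY@2: {A,C} ∩ {C,T} = {C} (intersection, +0)
AE@3: {G} ∪ {A} = {A,G} (union, +1)
QY@3: {C} ∪ {T} = {C,T} (union, +1)
AEQY@3: {A,G} ∪ {C,T} = {A,C,G,T} (union, +1)
AE@4: {G} ∪ {A} = {A,G} (union, +1)
QY@4: {A} ∪ {T} = {A,T} (union, +1)
AEQY@4: {A,G} ∩ {A,T} = {A} (intersection, +0)
AE@5: {C} ∪ {G} = {C,G} (union, +1)
QY@5: {C} ∪ {T} = {C,T} (union, +1)
AEQY@5: {C,G} ∩ {C,T} = {C} (intersection, +0)
AE@6: {A} ∩ {A} = {A} (intersection, +0)
QY@6: {C} ∩ {C} = {C} (intersection, +0)
AEQY@6: {A} ∪ {C} = {A,C} (union, +1)
AE@7: {T} ∪ {A} = {A,T} (union, +1)
QY@7: {T} ∩ {T} = {T} (intersection, +0)
AEQY@7: {A,T} ∩ {T} = {T} (intersection, +0)
per-site changes: [2, 2, 2, 3, 2, 2, 1, 1]; total = 15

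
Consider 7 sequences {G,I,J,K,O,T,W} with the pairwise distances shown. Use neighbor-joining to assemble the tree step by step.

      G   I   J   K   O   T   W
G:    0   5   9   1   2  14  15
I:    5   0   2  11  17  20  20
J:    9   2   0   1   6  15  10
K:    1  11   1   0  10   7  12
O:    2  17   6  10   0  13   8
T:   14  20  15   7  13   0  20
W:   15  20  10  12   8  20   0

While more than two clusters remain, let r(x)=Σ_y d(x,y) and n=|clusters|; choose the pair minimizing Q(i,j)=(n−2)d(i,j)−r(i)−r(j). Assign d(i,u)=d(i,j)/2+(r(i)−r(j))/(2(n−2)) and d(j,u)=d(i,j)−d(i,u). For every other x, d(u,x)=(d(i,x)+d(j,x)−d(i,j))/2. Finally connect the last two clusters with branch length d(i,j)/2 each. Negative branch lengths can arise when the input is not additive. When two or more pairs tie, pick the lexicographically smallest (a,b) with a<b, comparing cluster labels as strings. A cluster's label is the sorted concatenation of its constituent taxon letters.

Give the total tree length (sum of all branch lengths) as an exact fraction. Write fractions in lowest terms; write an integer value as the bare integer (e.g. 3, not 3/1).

iteration 1: select I,J (d=2, Q=-108); attach at lengths (21/5, -11/5); label the merged cluster IJ
  updated: d(G,IJ)=6, d(IJ,K)=5, d(IJ,O)=21/2, d(IJ,T)=33/2, d(IJ,W)=14
iteration 2: select O,W (d=8, Q=-161/2); attach at lengths (13/16, 115/16); label the merged cluster OW
  updated: d(G,OW)=9/2, d(IJ,OW)=33/4, d(K,OW)=7, d(OW,T)=25/2
iteration 3: select K,T (d=7, Q=-49); attach at lengths (-3/2, 17/2); label the merged cluster KT
  updated: d(G,KT)=4, d(IJ,KT)=29/4, d(KT,OW)=25/4
iteration 4: select G,OW (d=9/2, Q=-49/2); attach at lengths (9/8, 27/8); label the merged cluster GOW
  updated: d(GOW,IJ)=39/8, d(GOW,KT)=23/8
iteration 5: select GOW,IJ (d=39/8, Q=-15); attach at lengths (1/4, 37/8); label the merged cluster GIJOW
  updated: d(GIJOW,KT)=21/8
iteration 6: select GIJOW,KT (d=21/8); attach at lengths (21/16, 21/16); label the merged cluster GIJKOTW
final tree: (((G:9/8,(O:13/16,W:115/16):27/8):1/4,(I:21/5,J:-11/5):37/8):21/16,(K:-3/2,T:17/2):21/16)
total length: 29

29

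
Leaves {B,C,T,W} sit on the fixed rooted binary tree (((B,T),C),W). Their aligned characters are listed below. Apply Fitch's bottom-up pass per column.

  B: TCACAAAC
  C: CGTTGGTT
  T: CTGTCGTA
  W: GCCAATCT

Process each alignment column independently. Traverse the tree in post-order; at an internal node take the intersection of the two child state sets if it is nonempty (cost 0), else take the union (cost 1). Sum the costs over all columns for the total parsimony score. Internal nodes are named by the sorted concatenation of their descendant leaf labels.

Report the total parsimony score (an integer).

site 0, node BT: B={T} ∪ T={C} → {C,T} (+1)
site 0, node BCT: BT={C,T} ∩ C={C} → {C} (+0)
site 0, node BCTW: BCT={C} ∪ W={G} → {C,G} (+1)
site 1, node BT: B={C} ∪ T={T} → {C,T} (+1)
site 1, node BCT: BT={C,T} ∪ C={G} → {C,G,T} (+1)
site 1, node BCTW: BCT={C,G,T} ∩ W={C} → {C} (+0)
site 2, node BT: B={A} ∪ T={G} → {A,G} (+1)
site 2, node BCT: BT={A,G} ∪ C={T} → {A,G,T} (+1)
site 2, node BCTW: BCT={A,G,T} ∪ W={C} → {A,C,G,T} (+1)
site 3, node BT: B={C} ∪ T={T} → {C,T} (+1)
site 3, node BCT: BT={C,T} ∩ C={T} → {T} (+0)
site 3, node BCTW: BCT={T} ∪ W={A} → {A,T} (+1)
site 4, node BT: B={A} ∪ T={C} → {A,C} (+1)
site 4, node BCT: BT={A,C} ∪ C={G} → {A,C,G} (+1)
site 4, node BCTW: BCT={A,C,G} ∩ W={A} → {A} (+0)
site 5, node BT: B={A} ∪ T={G} → {A,G} (+1)
site 5, node BCT: BT={A,G} ∩ C={G} → {G} (+0)
site 5, node BCTW: BCT={G} ∪ W={T} → {G,T} (+1)
site 6, node BT: B={A} ∪ T={T} → {A,T} (+1)
site 6, node BCT: BT={A,T} ∩ C={T} → {T} (+0)
site 6, node BCTW: BCT={T} ∪ W={C} → {C,T} (+1)
site 7, node BT: B={C} ∪ T={A} → {A,C} (+1)
site 7, node BCT: BT={A,C} ∪ C={T} → {A,C,T} (+1)
site 7, node BCTW: BCT={A,C,T} ∩ W={T} → {T} (+0)
per-site changes: [2, 2, 3, 2, 2, 2, 2, 2]; total = 17

17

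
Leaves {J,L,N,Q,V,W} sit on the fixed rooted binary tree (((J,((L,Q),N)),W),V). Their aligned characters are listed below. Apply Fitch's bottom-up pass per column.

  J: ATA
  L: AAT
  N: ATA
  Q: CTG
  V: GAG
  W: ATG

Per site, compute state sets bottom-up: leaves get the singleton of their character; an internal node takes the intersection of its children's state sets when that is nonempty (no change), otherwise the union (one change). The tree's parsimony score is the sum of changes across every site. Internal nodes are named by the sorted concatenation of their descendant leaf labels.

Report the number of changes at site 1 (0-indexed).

2

LQ@0: {A} ∪ {C} = {A,C} (union, +1)
LNQ@0: {A,C} ∩ {A} = {A} (intersection, +0)
JLNQ@0: {A} ∩ {A} = {A} (intersection, +0)
JLNQW@0: {A} ∩ {A} = {A} (intersection, +0)
JLNQVW@0: {A} ∪ {G} = {A,G} (union, +1)
LQ@1: {A} ∪ {T} = {A,T} (union, +1)
LNQ@1: {A,T} ∩ {T} = {T} (intersection, +0)
JLNQ@1: {T} ∩ {T} = {T} (intersection, +0)
JLNQW@1: {T} ∩ {T} = {T} (intersection, +0)
JLNQVW@1: {T} ∪ {A} = {A,T} (union, +1)
LQ@2: {T} ∪ {G} = {G,T} (union, +1)
LNQ@2: {G,T} ∪ {A} = {A,G,T} (union, +1)
JLNQ@2: {A} ∩ {A,G,T} = {A} (intersection, +0)
JLNQW@2: {A} ∪ {G} = {A,G} (union, +1)
JLNQVW@2: {A,G} ∩ {G} = {G} (intersection, +0)
per-site changes: [2, 2, 3]; total = 7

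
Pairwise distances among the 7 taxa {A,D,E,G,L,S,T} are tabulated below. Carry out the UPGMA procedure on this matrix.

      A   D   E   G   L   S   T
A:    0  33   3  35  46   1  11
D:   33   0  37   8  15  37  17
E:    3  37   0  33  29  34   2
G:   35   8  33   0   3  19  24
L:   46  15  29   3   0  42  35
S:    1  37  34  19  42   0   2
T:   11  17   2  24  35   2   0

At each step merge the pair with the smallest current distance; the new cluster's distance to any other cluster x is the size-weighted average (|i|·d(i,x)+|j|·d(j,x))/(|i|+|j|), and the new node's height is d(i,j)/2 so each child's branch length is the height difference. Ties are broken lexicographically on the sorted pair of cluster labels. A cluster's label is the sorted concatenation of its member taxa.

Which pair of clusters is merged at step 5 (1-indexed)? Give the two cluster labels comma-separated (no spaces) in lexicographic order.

AS,ET

step 1: merge (A,S) at d=1; branch lengths A→1/2, S→1/2; new cluster AS
  updated: d(AS,D)=35, d(AS,E)=37/2, d(AS,G)=27, d(AS,L)=44, d(AS,T)=13/2
step 2: merge (E,T) at d=2; branch lengths E→1, T→1; new cluster ET
  updated: d(AS,ET)=25/2, d(D,ET)=27, d(ET,G)=57/2, d(ET,L)=32
step 3: merge (G,L) at d=3; branch lengths G→3/2, L→3/2; new cluster GL
  updated: d(AS,GL)=71/2, d(D,GL)=23/2, d(ET,GL)=121/4
step 4: merge (D,GL) at d=23/2; branch lengths D→23/4, GL→17/4; new cluster DGL
  updated: d(AS,DGL)=106/3, d(DGL,ET)=175/6
step 5: merge (AS,ET) at d=25/2; branch lengths AS→23/4, ET→21/4; new cluster AEST
  updated: d(AEST,DGL)=129/4
step 6: merge (AEST,DGL) at d=129/4; branch lengths AEST→79/8, DGL→83/8; new cluster ADEGLST
final tree: (((A:1/2,S:1/2):23/4,(E:1,T:1):21/4):79/8,(D:23/4,(G:3/2,L:3/2):17/4):83/8)
total length: 189/4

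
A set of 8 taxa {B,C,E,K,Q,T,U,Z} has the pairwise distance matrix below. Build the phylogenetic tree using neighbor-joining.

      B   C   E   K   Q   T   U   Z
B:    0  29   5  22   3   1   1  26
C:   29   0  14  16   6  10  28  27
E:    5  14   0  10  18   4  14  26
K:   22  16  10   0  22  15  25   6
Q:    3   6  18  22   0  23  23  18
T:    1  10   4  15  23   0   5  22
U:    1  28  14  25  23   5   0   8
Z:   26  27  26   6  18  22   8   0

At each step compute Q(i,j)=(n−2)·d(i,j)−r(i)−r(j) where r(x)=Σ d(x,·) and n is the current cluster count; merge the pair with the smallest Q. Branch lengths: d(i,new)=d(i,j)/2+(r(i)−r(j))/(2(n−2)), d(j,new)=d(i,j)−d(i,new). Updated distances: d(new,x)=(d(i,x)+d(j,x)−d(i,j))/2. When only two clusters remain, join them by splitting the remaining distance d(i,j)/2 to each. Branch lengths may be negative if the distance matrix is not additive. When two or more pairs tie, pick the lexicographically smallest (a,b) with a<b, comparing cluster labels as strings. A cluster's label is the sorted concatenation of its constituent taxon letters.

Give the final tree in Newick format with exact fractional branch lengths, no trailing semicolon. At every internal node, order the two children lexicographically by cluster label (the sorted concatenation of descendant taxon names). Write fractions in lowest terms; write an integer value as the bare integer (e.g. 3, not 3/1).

iteration 1: select K,Z (d=6, Q=-213); attach at lengths (19/12, 53/12); label the merged cluster KZ
  updated: d(B,KZ)=21, d(C,KZ)=37/2, d(E,KZ)=15, d(KZ,Q)=17, d(KZ,T)=31/2, d(KZ,U)=27/2
iteration 2: select C,Q (d=6, Q=-331/2); attach at lengths (91/20, 29/20); label the merged cluster CQ
  updated: d(B,CQ)=13, d(CQ,E)=13, d(CQ,KZ)=59/4, d(CQ,T)=27/2, d(CQ,U)=45/2
iteration 3: select CQ,KZ (d=59/4, Q=-195/2); attach at lengths (7, 31/4); label the merged cluster CKQZ
  updated: d(B,CKQZ)=77/8, d(CKQZ,E)=53/8, d(CKQZ,T)=57/8, d(CKQZ,U)=85/8
iteration 4: select B,U (d=1, Q=-177/4); attach at lengths (-11/6, 17/6); label the merged cluster BU
  updated: d(BU,CKQZ)=77/8, d(BU,E)=9, d(BU,T)=5/2
iteration 5: select BU,T (d=5/2, Q=-119/4); attach at lengths (25/8, -5/8); label the merged cluster BTU
  updated: d(BTU,CKQZ)=57/8, d(BTU,E)=21/4
iteration 6: select BTU,CKQZ (d=57/8, Q=-19); attach at lengths (23/8, 17/4); label the merged cluster BCKQTUZ
  updated: d(BCKQTUZ,E)=19/8
iteration 7: select BCKQTUZ,E (d=19/8); attach at lengths (19/16, 19/16); label the merged cluster BCEKQTUZ
final tree: ((((B:-11/6,U:17/6):25/8,T:-5/8):23/8,((C:91/20,Q:29/20):7,(K:19/12,Z:53/12):31/4):17/4):19/16,E:19/16)
total length: 159/4

((((B:-11/6,U:17/6):25/8,T:-5/8):23/8,((C:91/20,Q:29/20):7,(K:19/12,Z:53/12):31/4):17/4):19/16,E:19/16)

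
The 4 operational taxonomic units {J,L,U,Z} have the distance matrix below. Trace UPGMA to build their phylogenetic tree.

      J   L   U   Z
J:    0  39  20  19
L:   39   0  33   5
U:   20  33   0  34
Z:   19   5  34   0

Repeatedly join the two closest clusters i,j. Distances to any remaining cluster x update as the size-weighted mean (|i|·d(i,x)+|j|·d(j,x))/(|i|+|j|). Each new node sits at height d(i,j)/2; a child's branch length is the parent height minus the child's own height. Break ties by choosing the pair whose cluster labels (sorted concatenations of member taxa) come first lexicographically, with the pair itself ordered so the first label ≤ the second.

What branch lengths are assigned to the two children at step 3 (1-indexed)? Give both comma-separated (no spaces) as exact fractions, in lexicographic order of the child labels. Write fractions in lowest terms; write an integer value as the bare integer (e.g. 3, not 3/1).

step 1: merge (L,Z) at d=5; branch lengths L→5/2, Z→5/2; new cluster LZ
  updated: d(J,LZ)=29, d(LZ,U)=67/2
step 2: merge (J,U) at d=20; branch lengths J→10, U→10; new cluster JU
  updated: d(JU,LZ)=125/4
step 3: merge (JU,LZ) at d=125/4; branch lengths JU→45/8, LZ→105/8; new cluster JLUZ
final tree: ((J:10,U:10):45/8,(L:5/2,Z:5/2):105/8)
total length: 175/4

45/8,105/8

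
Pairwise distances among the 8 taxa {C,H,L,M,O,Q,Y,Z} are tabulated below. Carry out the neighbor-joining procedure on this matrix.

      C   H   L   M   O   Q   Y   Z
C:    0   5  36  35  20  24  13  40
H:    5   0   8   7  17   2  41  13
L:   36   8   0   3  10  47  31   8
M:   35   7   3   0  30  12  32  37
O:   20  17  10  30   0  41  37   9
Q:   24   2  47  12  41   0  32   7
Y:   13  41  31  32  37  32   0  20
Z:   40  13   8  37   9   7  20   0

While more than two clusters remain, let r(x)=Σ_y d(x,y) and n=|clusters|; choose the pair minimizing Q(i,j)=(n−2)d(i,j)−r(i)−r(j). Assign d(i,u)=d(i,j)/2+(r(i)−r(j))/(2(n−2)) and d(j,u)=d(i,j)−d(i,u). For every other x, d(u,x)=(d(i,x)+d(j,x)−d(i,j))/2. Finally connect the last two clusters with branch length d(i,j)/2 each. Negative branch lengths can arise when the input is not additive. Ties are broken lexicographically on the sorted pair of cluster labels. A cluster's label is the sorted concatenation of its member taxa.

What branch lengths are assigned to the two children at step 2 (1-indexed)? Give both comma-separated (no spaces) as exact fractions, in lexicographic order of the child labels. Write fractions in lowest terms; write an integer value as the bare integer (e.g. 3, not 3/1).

1/5,14/5

1. join C+Y (d=13, Q=-301) ⇒ CY; edges |C|=15/4, |Y|=37/4
  updated: d(CY,H)=33/2, d(CY,L)=27, d(CY,M)=27, d(CY,O)=22, d(CY,Q)=43/2, d(CY,Z)=47/2
2. join L+M (d=3, Q=-204) ⇒ LM; edges |L|=1/5, |M|=14/5
  updated: d(CY,LM)=51/2, d(H,LM)=6, d(LM,O)=37/2, d(LM,Q)=28, d(LM,Z)=21
3. join H+Q (d=2, Q=-146) ⇒ HQ; edges |H|=-37/8, |Q|=53/8
  updated: d(CY,HQ)=18, d(HQ,LM)=16, d(HQ,O)=28, d(HQ,Z)=9
4. join O+Z (d=9, Q=-113) ⇒ OZ; edges |O|=7, |Z|=2
  updated: d(CY,OZ)=73/4, d(HQ,OZ)=14, d(LM,OZ)=61/4
5. join CY+HQ (d=18, Q=-295/4) ⇒ CHQY; edges |CY|=199/16, |HQ|=89/16
  updated: d(CHQY,LM)=47/4, d(CHQY,OZ)=57/8
6. join CHQY+LM (d=47/4, Q=-273/8) ⇒ CHLMQY; edges |CHQY|=29/16, |LM|=159/16
  updated: d(CHLMQY,OZ)=85/16
7. join CHLMQY+OZ (d=85/16) ⇒ CHLMOQYZ; edges |CHLMQY|=85/32, |OZ|=85/32
final tree: ((((C:15/4,Y:37/4):199/16,(H:-37/8,Q:53/8):89/16):29/16,(L:1/5,M:14/5):159/16):85/32,(O:7,Z:2):85/32)
total length: 993/16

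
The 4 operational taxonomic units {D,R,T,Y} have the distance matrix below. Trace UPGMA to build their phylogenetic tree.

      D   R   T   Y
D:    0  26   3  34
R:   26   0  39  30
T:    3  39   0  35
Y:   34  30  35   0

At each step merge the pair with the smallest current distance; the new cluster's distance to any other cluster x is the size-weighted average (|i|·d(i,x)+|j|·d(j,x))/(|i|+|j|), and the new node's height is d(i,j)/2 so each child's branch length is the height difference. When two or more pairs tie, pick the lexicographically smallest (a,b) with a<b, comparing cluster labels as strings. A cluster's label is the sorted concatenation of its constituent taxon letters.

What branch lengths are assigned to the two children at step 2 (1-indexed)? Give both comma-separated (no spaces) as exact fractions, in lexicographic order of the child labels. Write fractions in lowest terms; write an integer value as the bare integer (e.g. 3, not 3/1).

iteration 1: select D,T (d=3); attach at lengths (3/2, 3/2); label the merged cluster DT
  updated: d(DT,R)=65/2, d(DT,Y)=69/2
iteration 2: select R,Y (d=30); attach at lengths (15, 15); label the merged cluster RY
  updated: d(DT,RY)=67/2
iteration 3: select DT,RY (d=67/2); attach at lengths (61/4, 7/4); label the merged cluster DRTY
final tree: ((D:3/2,T:3/2):61/4,(R:15,Y:15):7/4)
total length: 50

15,15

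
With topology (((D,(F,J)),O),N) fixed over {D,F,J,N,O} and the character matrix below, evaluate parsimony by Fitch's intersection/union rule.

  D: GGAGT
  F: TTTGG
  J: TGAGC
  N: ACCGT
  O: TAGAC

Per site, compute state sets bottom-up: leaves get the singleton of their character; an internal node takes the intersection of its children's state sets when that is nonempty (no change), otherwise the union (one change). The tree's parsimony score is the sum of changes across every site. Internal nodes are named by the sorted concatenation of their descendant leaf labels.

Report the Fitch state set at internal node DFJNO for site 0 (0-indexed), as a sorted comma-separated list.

A,T

site 0, node FJ: F={T} ∩ J={T} → {T} (+0)
site 0, node DFJ: D={G} ∪ FJ={T} → {G,T} (+1)
site 0, node DFJO: DFJ={G,T} ∩ O={T} → {T} (+0)
site 0, node DFJNO: DFJO={T} ∪ N={A} → {A,T} (+1)
site 1, node FJ: F={T} ∪ J={G} → {G,T} (+1)
site 1, node DFJ: D={G} ∩ FJ={G,T} → {G} (+0)
site 1, node DFJO: DFJ={G} ∪ O={A} → {A,G} (+1)
site 1, node DFJNO: DFJO={A,G} ∪ N={C} → {A,C,G} (+1)
site 2, node FJ: F={T} ∪ J={A} → {A,T} (+1)
site 2, node DFJ: D={A} ∩ FJ={A,T} → {A} (+0)
site 2, node DFJO: DFJ={A} ∪ O={G} → {A,G} (+1)
site 2, node DFJNO: DFJO={A,G} ∪ N={C} → {A,C,G} (+1)
site 3, node FJ: F={G} ∩ J={G} → {G} (+0)
site 3, node DFJ: D={G} ∩ FJ={G} → {G} (+0)
site 3, node DFJO: DFJ={G} ∪ O={A} → {A,G} (+1)
site 3, node DFJNO: DFJO={A,G} ∩ N={G} → {G} (+0)
site 4, node FJ: F={G} ∪ J={C} → {C,G} (+1)
site 4, node DFJ: D={T} ∪ FJ={C,G} → {C,G,T} (+1)
site 4, node DFJO: DFJ={C,G,T} ∩ O={C} → {C} (+0)
site 4, node DFJNO: DFJO={C} ∪ N={T} → {C,T} (+1)
per-site changes: [2, 3, 3, 1, 3]; total = 12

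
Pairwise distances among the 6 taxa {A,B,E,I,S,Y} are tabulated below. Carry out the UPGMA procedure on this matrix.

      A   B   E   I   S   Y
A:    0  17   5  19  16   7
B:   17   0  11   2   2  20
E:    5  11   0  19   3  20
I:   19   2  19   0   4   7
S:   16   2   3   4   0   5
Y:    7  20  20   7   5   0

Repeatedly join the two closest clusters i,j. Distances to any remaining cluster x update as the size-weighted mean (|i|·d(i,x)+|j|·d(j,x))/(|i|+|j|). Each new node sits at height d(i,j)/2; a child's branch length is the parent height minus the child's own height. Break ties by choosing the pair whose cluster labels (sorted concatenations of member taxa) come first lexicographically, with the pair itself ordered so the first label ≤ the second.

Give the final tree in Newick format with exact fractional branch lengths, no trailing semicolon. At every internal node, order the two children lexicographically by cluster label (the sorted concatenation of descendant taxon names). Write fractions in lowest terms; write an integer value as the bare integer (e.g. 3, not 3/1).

((A:5/2,E:5/2):9/2,(((B:1,I:1):1/2,S:3/2):23/6,Y:16/3):5/3)

iteration 1: select B,I (d=2); attach at lengths (1, 1); label the merged cluster BI
  updated: d(A,BI)=18, d(BI,E)=15, d(BI,S)=3, d(BI,Y)=27/2
iteration 2: select BI,S (d=3); attach at lengths (1/2, 3/2); label the merged cluster BIS
  updated: d(A,BIS)=52/3, d(BIS,E)=11, d(BIS,Y)=32/3
iteration 3: select A,E (d=5); attach at lengths (5/2, 5/2); label the merged cluster AE
  updated: d(AE,BIS)=85/6, d(AE,Y)=27/2
iteration 4: select BIS,Y (d=32/3); attach at lengths (23/6, 16/3); label the merged cluster BISY
  updated: d(AE,BISY)=14
iteration 5: select AE,BISY (d=14); attach at lengths (9/2, 5/3); label the merged cluster ABEISY
final tree: ((A:5/2,E:5/2):9/2,(((B:1,I:1):1/2,S:3/2):23/6,Y:16/3):5/3)
total length: 73/3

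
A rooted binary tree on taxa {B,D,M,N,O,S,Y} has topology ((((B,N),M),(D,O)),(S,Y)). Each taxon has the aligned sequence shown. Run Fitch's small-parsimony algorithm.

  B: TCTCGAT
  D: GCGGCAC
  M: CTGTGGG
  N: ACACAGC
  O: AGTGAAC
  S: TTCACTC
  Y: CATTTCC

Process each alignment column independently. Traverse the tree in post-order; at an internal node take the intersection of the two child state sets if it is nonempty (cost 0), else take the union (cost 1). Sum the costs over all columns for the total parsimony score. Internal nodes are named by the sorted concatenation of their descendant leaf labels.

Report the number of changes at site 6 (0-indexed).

site 0, node BN: B={T} ∪ N={A} → {A,T} (+1)
site 0, node BMN: BN={A,T} ∪ M={C} → {A,C,T} (+1)
site 0, node DO: D={G} ∪ O={A} → {A,G} (+1)
site 0, node BDMNO: BMN={A,C,T} ∩ DO={A,G} → {A} (+0)
site 0, node SY: S={T} ∪ Y={C} → {C,T} (+1)
site 0, node BDMNOSY: BDMNO={A} ∪ SY={C,T} → {A,C,T} (+1)
site 1, node BN: B={C} ∩ N={C} → {C} (+0)
site 1, node BMN: BN={C} ∪ M={T} → {C,T} (+1)
site 1, node DO: D={C} ∪ O={G} → {C,G} (+1)
site 1, node BDMNO: BMN={C,T} ∩ DO={C,G} → {C} (+0)
site 1, node SY: S={T} ∪ Y={A} → {A,T} (+1)
site 1, node BDMNOSY: BDMNO={C} ∪ SY={A,T} → {A,C,T} (+1)
site 2, node BN: B={T} ∪ N={A} → {A,T} (+1)
site 2, node BMN: BN={A,T} ∪ M={G} → {A,G,T} (+1)
site 2, node DO: D={G} ∪ O={T} → {G,T} (+1)
site 2, node BDMNO: BMN={A,G,T} ∩ DO={G,T} → {G,T} (+0)
site 2, node SY: S={C} ∪ Y={T} → {C,T} (+1)
site 2, node BDMNOSY: BDMNO={G,T} ∩ SY={C,T} → {T} (+0)
site 3, node BN: B={C} ∩ N={C} → {C} (+0)
site 3, node BMN: BN={C} ∪ M={T} → {C,T} (+1)
site 3, node DO: D={G} ∩ O={G} → {G} (+0)
site 3, node BDMNO: BMN={C,T} ∪ DO={G} → {C,G,T} (+1)
site 3, node SY: S={A} ∪ Y={T} → {A,T} (+1)
site 3, node BDMNOSY: BDMNO={C,G,T} ∩ SY={A,T} → {T} (+0)
site 4, node BN: B={G} ∪ N={A} → {A,G} (+1)
site 4, node BMN: BN={A,G} ∩ M={G} → {G} (+0)
site 4, node DO: D={C} ∪ O={A} → {A,C} (+1)
site 4, node BDMNO: BMN={G} ∪ DO={A,C} → {A,C,G} (+1)
site 4, node SY: S={C} ∪ Y={T} → {C,T} (+1)
site 4, node BDMNOSY: BDMNO={A,C,G} ∩ SY={C,T} → {C} (+0)
site 5, node BN: B={A} ∪ N={G} → {A,G} (+1)
site 5, node BMN: BN={A,G} ∩ M={G} → {G} (+0)
site 5, node DO: D={A} ∩ O={A} → {A} (+0)
site 5, node BDMNO: BMN={G} ∪ DO={A} → {A,G} (+1)
site 5, node SY: S={T} ∪ Y={C} → {C,T} (+1)
site 5, node BDMNOSY: BDMNO={A,G} ∪ SY={C,T} → {A,C,G,T} (+1)
site 6, node BN: B={T} ∪ N={C} → {C,T} (+1)
site 6, node BMN: BN={C,T} ∪ M={G} → {C,G,T} (+1)
site 6, node DO: D={C} ∩ O={C} → {C} (+0)
site 6, node BDMNO: BMN={C,G,T} ∩ DO={C} → {C} (+0)
site 6, node SY: S={C} ∩ Y={C} → {C} (+0)
site 6, node BDMNOSY: BDMNO={C} ∩ SY={C} → {C} (+0)
per-site changes: [5, 4, 4, 3, 4, 4, 2]; total = 26

2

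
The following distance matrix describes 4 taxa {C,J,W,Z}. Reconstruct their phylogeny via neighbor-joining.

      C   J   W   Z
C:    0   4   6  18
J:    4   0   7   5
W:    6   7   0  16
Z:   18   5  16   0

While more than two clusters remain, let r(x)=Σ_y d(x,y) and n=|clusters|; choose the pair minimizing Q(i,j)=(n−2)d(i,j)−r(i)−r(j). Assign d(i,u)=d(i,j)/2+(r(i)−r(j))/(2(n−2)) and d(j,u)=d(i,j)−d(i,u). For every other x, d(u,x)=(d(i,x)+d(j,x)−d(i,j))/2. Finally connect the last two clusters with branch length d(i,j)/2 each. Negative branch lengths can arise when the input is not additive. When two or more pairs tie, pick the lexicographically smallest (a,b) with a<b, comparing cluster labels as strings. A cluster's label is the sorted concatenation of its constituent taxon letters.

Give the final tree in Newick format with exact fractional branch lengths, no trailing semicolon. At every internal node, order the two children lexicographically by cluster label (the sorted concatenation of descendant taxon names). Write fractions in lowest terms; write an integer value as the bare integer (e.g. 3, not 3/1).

(((C:11/4,W:13/4):23/4,J:-13/4):33/8,Z:33/8)

step 1: merge (C,W) at d=6, Q=-45; branch lengths C→11/4, W→13/4; new cluster CW
  updated: d(CW,J)=5/2, d(CW,Z)=14
step 2: merge (CW,J) at d=5/2, Q=-43/2; branch lengths CW→23/4, J→-13/4; new cluster CJW
  updated: d(CJW,Z)=33/4
step 3: merge (CJW,Z) at d=33/4; branch lengths CJW→33/8, Z→33/8; new cluster CJWZ
final tree: (((C:11/4,W:13/4):23/4,J:-13/4):33/8,Z:33/8)
total length: 67/4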